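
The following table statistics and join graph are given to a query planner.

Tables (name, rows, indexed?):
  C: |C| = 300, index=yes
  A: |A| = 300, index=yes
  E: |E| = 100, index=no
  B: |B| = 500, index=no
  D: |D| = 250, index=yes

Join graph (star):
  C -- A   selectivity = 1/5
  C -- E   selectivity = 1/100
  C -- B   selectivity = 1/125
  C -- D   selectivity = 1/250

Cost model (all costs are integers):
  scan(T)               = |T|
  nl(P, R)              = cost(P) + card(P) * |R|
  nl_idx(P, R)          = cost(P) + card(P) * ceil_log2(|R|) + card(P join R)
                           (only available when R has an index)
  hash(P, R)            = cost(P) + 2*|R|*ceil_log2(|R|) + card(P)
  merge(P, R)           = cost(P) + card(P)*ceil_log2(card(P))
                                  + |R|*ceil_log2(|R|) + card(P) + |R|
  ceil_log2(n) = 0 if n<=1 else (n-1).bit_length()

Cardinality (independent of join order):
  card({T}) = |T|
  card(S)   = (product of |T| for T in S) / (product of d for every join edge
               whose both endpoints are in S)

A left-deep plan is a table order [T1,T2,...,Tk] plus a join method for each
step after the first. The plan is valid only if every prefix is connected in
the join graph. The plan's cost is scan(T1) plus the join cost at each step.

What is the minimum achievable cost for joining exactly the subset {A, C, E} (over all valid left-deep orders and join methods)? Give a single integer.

Selinger DP over subsets of {A,C,E}:
  {C}: scan cost=300, card=300
  {A}: scan cost=300, card=300
  {E}: scan cost=100, card=100
  {AC}: card=18000; try (C,hash)→6000, (A,hash)→6000, (C,merge)→6300, (A,merge)→6300, (C,nl_idx)→21000, (A,nl_idx)→21000 …(+2); best=6000 via (C,hash)
  {CE}: card=300; try (C,nl_idx)→1300, (E,hash)→2000, (C,merge)→3900, (E,merge)→4100, (C,hash)→5600, (C,nl)→30100 …(+1); best=1300 via (C,nl_idx)
  {ACE}: card=18000; try (A,hash)→7000, (A,merge)→7300, (A,nl_idx)→22000, (E,hash)→25400, (A,nl)→91300, (E,merge)→294800 …(+1); best=7000 via (A,hash)

7000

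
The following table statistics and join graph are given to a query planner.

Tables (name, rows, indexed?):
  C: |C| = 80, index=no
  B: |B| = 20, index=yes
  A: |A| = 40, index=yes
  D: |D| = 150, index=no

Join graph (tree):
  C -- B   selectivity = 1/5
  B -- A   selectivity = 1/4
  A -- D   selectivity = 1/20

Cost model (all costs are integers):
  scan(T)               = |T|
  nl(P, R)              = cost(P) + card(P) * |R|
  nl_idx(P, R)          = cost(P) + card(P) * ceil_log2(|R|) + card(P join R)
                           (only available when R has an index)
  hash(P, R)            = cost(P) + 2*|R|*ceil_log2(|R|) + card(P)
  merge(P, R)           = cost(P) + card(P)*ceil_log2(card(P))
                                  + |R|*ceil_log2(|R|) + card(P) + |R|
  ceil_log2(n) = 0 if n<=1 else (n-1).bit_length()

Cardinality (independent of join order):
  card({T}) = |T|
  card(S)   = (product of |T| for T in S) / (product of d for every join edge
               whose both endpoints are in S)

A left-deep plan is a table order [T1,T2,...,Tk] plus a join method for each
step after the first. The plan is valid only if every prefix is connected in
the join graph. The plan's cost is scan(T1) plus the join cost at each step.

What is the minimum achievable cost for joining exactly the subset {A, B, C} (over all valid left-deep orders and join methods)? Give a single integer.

1160

Selinger DP over subsets of {A,B,C}:
  {C}: scan cost=80, card=80
  {B}: scan cost=20, card=20
  {A}: scan cost=40, card=40
  {BC}: card=320; try (B,hash)→360, (C,merge)→780, (B,nl_idx)→800, (B,merge)→840, (C,hash)→1160, (C,nl)→1620 …(+1); best=360 via (B,hash)
  {AB}: card=200; try (B,hash)→280, (A,nl_idx)→340, (A,merge)→420, (B,merge)→440, (B,nl_idx)→440, (A,hash)→520 …(+2); best=280 via (B,hash)
  {ABC}: card=3200; try (A,hash)→1160, (C,hash)→1600, (C,merge)→2720, (A,merge)→3840, (A,nl_idx)→5480, (A,nl)→13160 …(+1); best=1160 via (A,hash)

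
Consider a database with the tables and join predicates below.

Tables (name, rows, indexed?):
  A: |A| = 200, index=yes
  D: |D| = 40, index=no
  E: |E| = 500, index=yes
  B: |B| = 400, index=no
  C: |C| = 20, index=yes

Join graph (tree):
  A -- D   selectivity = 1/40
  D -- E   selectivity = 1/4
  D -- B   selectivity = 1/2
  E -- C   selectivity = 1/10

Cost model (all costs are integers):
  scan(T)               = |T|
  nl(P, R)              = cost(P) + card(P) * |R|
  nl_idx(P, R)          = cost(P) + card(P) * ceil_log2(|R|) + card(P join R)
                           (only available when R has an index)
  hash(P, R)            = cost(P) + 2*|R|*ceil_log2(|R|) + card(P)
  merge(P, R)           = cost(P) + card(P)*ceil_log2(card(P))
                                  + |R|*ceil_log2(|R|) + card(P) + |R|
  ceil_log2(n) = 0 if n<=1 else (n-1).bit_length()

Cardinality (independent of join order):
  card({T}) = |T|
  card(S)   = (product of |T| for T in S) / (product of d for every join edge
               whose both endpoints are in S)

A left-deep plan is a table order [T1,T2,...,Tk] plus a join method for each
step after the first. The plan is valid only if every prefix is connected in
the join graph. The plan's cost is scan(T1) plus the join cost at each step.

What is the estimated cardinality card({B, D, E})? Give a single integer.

Tables in S: B(400), D(40), E(500)
Edges inside S: D-E(d=4), D-B(d=2)
numerator = 400 * 40 * 500 = 8000000
denominator = 4 * 2 = 8
card(S) = 8000000 / 8 = 1000000

1000000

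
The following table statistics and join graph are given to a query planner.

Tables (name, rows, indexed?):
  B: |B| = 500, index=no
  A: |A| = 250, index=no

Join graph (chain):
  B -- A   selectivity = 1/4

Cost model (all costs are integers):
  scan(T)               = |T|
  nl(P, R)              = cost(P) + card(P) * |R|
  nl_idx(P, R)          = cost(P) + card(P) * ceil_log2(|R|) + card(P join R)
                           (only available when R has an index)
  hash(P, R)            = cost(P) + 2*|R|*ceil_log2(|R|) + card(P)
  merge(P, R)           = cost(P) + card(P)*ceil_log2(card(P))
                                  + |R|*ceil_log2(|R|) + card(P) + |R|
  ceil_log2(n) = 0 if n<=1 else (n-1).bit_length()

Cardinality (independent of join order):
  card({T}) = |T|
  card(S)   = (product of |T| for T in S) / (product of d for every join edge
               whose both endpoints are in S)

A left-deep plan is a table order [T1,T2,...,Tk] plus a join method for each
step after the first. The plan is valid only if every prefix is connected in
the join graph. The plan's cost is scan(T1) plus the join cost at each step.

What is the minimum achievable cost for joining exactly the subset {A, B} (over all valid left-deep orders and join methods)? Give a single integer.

5000

Selinger DP over subsets of {A,B}:
  {B}: scan cost=500, card=500
  {A}: scan cost=250, card=250
  {AB}: card=31250; try (A,hash)→5000, (B,merge)→7500, (A,merge)→7750, (B,hash)→9500, (B,nl)→125250, (A,nl)→125500; best=5000 via (A,hash)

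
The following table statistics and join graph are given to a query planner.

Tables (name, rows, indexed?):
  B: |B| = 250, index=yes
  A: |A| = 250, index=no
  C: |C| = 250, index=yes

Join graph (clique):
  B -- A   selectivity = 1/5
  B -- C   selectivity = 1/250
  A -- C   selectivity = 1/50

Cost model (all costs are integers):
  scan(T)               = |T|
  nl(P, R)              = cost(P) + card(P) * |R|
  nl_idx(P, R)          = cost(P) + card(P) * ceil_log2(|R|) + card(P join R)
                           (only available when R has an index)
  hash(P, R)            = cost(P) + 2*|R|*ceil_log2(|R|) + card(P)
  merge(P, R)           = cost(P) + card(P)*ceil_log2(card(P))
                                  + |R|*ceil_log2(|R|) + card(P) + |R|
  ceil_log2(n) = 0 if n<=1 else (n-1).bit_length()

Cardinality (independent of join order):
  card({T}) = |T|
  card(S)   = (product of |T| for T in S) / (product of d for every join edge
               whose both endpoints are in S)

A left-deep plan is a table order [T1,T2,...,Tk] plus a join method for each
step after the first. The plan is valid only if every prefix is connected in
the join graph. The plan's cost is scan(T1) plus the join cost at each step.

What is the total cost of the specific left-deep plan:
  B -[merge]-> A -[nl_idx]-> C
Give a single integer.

step 1: scan B: cost=250, card=250
step 2: join A via merge
    card(P join A) = 250*250/(5) = 12500
    cost = 250 + 250*8 + 250*8 + 250 + 250 = 4750
step 3: join C via nl_idx
    card(P join C) = 12500*250/(250*50) = 250
    cost = 4750 + 12500*8 + 250 = 105000

105000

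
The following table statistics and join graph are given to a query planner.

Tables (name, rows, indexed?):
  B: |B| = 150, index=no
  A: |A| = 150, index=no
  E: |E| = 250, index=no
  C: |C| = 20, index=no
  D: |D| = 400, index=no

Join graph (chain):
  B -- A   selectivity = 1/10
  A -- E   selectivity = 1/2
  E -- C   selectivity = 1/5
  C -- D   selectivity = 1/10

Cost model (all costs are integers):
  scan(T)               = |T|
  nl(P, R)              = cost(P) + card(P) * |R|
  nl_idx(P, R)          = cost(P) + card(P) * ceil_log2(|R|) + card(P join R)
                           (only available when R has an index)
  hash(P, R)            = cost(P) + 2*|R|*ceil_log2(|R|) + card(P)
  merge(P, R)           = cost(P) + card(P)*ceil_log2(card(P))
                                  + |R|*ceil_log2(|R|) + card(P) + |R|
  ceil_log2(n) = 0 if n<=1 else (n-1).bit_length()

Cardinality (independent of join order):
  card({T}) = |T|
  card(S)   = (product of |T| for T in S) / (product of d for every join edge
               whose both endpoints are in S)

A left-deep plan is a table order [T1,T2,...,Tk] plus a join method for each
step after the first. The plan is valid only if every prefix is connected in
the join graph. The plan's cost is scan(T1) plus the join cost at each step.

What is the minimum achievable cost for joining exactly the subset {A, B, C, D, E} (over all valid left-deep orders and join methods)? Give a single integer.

1213700

Selinger DP over subsets of {A,B,C,D,E}:
  {B}: scan cost=150, card=150
  {A}: scan cost=150, card=150
  {E}: scan cost=250, card=250
  {C}: scan cost=20, card=20
  {D}: scan cost=400, card=400
  {AB}: card=2250; try (B,hash)→2700, (A,hash)→2700, (B,merge)→2850, (A,merge)→2850, (B,nl)→22650, (A,nl)→22650; best=2700 via (B,hash)
  {AE}: card=18750; try (A,hash)→2900, (E,merge)→3750, (A,merge)→3850, (E,hash)→4300, (E,nl)→37650, (A,nl)→37750; best=2900 via (A,hash)
  {CE}: card=1000; try (C,hash)→700, (E,merge)→2390, (C,merge)→2620, (E,hash)→4040, (E,nl)→5020, (C,nl)→5250; best=700 via (C,hash)
  {CD}: card=800; try (C,hash)→1000, (D,merge)→4140, (C,merge)→4520, (D,hash)→7240, (D,nl)→8020, (C,nl)→8400; best=1000 via (C,hash)
  {ABE}: card=281250; try (E,hash)→8950, (B,hash)→24050, (E,merge)→34200, (B,merge)→304250, (E,nl)→565200, (B,nl)→2815400; best=8950 via (E,hash)
  {ACE}: card=75000; try (A,hash)→4100, (A,merge)→13050, (C,hash)→21850, (A,nl)→150700, (C,merge)→303020, (C,nl)→377900; best=4100 via (A,hash)
  {CDE}: card=40000; try (E,hash)→5800, (D,hash)→8900, (E,merge)→12050, (D,merge)→15700, (E,nl)→201000, (D,nl)→400700; best=5800 via (E,hash)
  {ABCE}: card=1125000; try (B,hash)→81500, (C,hash)→290400, (B,merge)→1355450, (C,nl)→5633950, (C,merge)→5634070, (B,nl)→11254100; best=81500 via (B,hash)
  {ACDE}: card=3000000; try (A,hash)→48200, (D,hash)→86300, (A,merge)→687150, (D,merge)→1358100, (A,nl)→6005800, (D,nl)→30004100; best=48200 via (A,hash)
  {ABCDE}: card=45000000; try (D,hash)→1213700, (B,hash)→3050600, (D,merge)→24835500, (B,merge)→69049550, (B,nl)→450048200, (D,nl)→450081500; best=1213700 via (D,hash)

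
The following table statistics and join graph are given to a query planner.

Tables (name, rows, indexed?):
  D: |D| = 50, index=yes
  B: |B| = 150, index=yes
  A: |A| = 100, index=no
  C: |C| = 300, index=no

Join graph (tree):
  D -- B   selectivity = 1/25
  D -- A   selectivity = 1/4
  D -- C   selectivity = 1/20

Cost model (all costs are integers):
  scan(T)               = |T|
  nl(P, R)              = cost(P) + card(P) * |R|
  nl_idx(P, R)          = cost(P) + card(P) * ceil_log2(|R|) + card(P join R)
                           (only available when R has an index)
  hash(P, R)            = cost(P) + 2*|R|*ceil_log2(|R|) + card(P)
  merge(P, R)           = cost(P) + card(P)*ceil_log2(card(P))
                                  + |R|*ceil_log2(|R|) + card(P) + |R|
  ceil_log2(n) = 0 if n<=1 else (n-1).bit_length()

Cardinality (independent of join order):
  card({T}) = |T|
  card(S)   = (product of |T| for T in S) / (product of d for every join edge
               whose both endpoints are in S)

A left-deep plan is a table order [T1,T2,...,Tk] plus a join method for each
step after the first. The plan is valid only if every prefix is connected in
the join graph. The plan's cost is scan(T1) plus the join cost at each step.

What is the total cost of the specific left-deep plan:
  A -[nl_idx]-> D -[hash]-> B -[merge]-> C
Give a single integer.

step 1: scan A: cost=100, card=100
step 2: join D via nl_idx
    card(P join D) = 100*50/(4) = 1250
    cost = 100 + 100*6 + 1250 = 1950
step 3: join B via hash
    card(P join B) = 1250*150/(25) = 7500
    cost = 1950 + 2*150*8 + 1250 = 5600
step 4: join C via merge
    card(P join C) = 7500*300/(20) = 112500
    cost = 5600 + 7500*13 + 300*9 + 7500 + 300 = 113600

113600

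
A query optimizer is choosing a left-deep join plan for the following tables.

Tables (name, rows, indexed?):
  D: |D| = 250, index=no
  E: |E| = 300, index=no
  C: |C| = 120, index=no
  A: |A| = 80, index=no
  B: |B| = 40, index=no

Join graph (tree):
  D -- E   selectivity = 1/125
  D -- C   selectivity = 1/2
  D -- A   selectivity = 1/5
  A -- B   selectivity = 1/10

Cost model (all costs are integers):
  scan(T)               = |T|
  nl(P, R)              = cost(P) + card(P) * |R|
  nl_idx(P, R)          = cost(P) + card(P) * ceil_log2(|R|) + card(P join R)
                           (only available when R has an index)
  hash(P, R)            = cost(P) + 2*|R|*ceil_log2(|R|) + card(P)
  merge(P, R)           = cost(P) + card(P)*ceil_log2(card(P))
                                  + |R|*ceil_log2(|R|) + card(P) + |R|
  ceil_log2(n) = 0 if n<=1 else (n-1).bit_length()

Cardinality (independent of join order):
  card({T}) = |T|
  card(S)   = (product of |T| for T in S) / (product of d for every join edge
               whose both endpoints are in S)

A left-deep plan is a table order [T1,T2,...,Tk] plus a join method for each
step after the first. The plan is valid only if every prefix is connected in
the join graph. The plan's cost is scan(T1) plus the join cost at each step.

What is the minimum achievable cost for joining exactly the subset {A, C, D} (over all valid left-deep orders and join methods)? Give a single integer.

Selinger DP over subsets of {A,C,D}:
  {D}: scan cost=250, card=250
  {C}: scan cost=120, card=120
  {A}: scan cost=80, card=80
  {CD}: card=15000; try (C,hash)→2180, (D,merge)→3330, (C,merge)→3460, (D,hash)→4240, (D,nl)→30120, (C,nl)→30250; best=2180 via (C,hash)
  {AD}: card=4000; try (A,hash)→1620, (D,merge)→2970, (A,merge)→3140, (D,hash)→4160, (D,nl)→20080, (A,nl)→20250; best=1620 via (A,hash)
  {ACD}: card=240000; try (C,hash)→7300, (A,hash)→18300, (C,merge)→54580, (A,merge)→227820, (C,nl)→481620, (A,nl)→1202180; best=7300 via (C,hash)

7300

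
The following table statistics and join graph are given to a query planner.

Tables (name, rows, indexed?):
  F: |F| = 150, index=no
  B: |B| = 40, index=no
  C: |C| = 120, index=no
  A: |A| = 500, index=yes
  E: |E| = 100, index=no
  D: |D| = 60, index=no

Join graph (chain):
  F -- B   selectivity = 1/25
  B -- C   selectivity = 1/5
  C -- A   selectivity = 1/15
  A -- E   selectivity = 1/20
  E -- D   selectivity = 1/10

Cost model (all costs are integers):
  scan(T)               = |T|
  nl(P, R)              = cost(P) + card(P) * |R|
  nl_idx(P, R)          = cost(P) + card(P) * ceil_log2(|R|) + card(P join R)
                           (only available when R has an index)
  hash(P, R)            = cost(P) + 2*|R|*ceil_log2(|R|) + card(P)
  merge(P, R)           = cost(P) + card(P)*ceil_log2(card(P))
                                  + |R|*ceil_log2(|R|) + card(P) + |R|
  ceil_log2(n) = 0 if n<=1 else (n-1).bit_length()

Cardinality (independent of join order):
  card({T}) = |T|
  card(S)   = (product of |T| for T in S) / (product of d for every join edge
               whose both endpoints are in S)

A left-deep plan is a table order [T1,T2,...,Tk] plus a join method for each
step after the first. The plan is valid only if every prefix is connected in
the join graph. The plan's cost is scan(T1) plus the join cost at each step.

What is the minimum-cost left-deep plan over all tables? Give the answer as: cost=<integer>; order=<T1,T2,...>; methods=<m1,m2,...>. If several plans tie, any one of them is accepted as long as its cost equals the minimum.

cost=1105180; order=A,E,D,C,B,F; methods=hash,hash,hash,hash,hash

Selinger DP (subsets sized 1..n):
  {F}: scan cost=150, card=150
  {B}: scan cost=40, card=40
  {C}: scan cost=120, card=120
  {A}: scan cost=500, card=500
  {E}: scan cost=100, card=100
  {D}: scan cost=60, card=60
  {BF}: card=240; try (B,hash)→780, (F,merge)→1670, (B,merge)→1780, (F,hash)→2480, (F,nl)→6040, (B,nl)→6150; best=780 via (B,hash)
  {BC}: card=960; try (B,hash)→720, (C,merge)→1280, (B,merge)→1360, (C,hash)→1760, (C,nl)→4840, (B,nl)→4920; best=720 via (B,hash)
  {AC}: card=4000; try (C,hash)→2680, (A,nl_idx)→5200, (A,merge)→6080, (C,merge)→6460, (A,hash)→9240, (A,nl)→60120 …(+1); best=2680 via (C,hash)
  {AE}: card=2500; try (E,hash)→2400, (A,nl_idx)→3500, (A,merge)→5900, (E,merge)→6300, (A,hash)→9200, (A,nl)→50100 …(+1); best=2400 via (E,hash)
  {DE}: card=600; try (D,hash)→920, (E,merge)→1280, (D,merge)→1320, (E,hash)→1520, (E,nl)→6060, (D,nl)→6100; best=920 via (D,hash)
  {BCF}: card=5760; try (C,hash)→2700, (C,merge)→3900, (F,hash)→4080, (F,merge)→12630, (C,nl)→29580, (F,nl)→144720; best=2700 via (C,hash)
  {ABC}: card=32000; try (B,hash)→7160, (A,hash)→10680, (A,merge)→16280, (A,nl_idx)→41360, (B,merge)→54960, (B,nl)→162680 …(+1); best=7160 via (B,hash)
  {ACE}: card=20000; try (C,hash)→6580, (E,hash)→8080, (C,merge)→35860, (E,merge)→55480, (C,nl)→302400, (E,nl)→402680; best=6580 via (C,hash)
  {ADE}: card=15000; try (D,hash)→5620, (A,hash)→10520, (A,merge)→12520, (A,nl_idx)→21320, (D,merge)→35320, (D,nl)→152400 …(+1); best=5620 via (D,hash)
  {ABCF}: card=192000; try (A,hash)→17460, (F,hash)→41560, (A,merge)→88340, (A,nl_idx)→246540, (F,merge)→520510, (A,nl)→2882700 …(+1); best=17460 via (A,hash)
  {ABCE}: card=160000; try (B,hash)→27060, (E,hash)→40560, (B,merge)→326860, (E,merge)→519960, (B,nl)→806580, (E,nl)→3207160; best=27060 via (B,hash)
  {ACDE}: card=120000; try (C,hash)→22300, (D,hash)→27300, (C,merge)→231580, (D,merge)→327000, (D,nl)→1206580, (C,nl)→1805620; best=22300 via (C,hash)
  {ABCEF}: card=960000; try (F,hash)→189460, (E,hash)→210860, (F,merge)→3068410, (E,merge)→3666260, (E,nl)→19217460, (F,nl)→24027060; best=189460 via (F,hash)
  {ABCDE}: card=960000; try (B,hash)→142780, (D,hash)→187780, (B,merge)→2182580, (D,merge)→3067480, (B,nl)→4822300, (D,nl)→9627060; best=142780 via (B,hash)
  {ABCDEF}: card=5760000; try (F,hash)→1105180, (D,hash)→1150180, (F,merge)→20304130, (D,merge)→20349880, (D,nl)→57789460, (F,nl)→144142780; best=1105180 via (F,hash)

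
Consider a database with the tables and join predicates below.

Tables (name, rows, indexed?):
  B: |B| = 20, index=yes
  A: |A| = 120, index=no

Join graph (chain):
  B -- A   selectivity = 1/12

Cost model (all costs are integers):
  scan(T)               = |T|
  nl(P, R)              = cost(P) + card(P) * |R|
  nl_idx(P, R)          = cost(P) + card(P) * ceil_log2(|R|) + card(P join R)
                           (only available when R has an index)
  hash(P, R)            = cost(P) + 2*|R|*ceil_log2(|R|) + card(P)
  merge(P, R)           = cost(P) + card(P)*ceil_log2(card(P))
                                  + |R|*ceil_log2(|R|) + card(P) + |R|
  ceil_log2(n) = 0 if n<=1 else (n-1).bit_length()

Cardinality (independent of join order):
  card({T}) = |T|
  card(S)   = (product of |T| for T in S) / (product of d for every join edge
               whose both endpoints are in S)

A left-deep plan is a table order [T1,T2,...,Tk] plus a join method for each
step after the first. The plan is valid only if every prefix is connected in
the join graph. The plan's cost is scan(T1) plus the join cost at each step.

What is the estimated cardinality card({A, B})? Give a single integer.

Tables in S: A(120), B(20)
Edges inside S: B-A(d=12)
numerator = 120 * 20 = 2400
denominator = 12 = 12
card(S) = 2400 / 12 = 200

200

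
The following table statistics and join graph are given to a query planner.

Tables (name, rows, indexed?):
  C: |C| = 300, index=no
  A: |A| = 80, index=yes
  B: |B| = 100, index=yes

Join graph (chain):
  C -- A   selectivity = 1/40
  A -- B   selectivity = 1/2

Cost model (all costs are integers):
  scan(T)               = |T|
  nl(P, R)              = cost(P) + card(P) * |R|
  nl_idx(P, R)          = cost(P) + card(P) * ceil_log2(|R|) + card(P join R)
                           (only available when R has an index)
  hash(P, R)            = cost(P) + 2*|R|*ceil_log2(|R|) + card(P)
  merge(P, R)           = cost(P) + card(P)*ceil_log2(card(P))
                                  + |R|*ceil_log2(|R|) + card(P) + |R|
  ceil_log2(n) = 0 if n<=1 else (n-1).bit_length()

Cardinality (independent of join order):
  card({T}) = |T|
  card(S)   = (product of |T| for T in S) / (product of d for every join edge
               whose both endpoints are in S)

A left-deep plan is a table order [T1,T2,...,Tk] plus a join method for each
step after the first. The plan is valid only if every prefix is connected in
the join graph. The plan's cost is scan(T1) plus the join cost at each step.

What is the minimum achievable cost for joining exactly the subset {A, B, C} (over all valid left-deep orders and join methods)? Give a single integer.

Selinger DP over subsets of {A,B,C}:
  {C}: scan cost=300, card=300
  {A}: scan cost=80, card=80
  {B}: scan cost=100, card=100
  {AC}: card=600; try (A,hash)→1720, (A,nl_idx)→3000, (C,merge)→3720, (A,merge)→3940, (C,hash)→5560, (C,nl)→24080 …(+1); best=1720 via (A,hash)
  {AB}: card=4000; try (A,hash)→1320, (B,merge)→1520, (A,merge)→1540, (B,hash)→1560, (B,nl_idx)→4640, (A,nl_idx)→4800 …(+2); best=1320 via (A,hash)
  {ABC}: card=30000; try (B,hash)→3720, (B,merge)→9120, (C,hash)→10720, (B,nl_idx)→35920, (C,merge)→56320, (B,nl)→61720 …(+1); best=3720 via (B,hash)

3720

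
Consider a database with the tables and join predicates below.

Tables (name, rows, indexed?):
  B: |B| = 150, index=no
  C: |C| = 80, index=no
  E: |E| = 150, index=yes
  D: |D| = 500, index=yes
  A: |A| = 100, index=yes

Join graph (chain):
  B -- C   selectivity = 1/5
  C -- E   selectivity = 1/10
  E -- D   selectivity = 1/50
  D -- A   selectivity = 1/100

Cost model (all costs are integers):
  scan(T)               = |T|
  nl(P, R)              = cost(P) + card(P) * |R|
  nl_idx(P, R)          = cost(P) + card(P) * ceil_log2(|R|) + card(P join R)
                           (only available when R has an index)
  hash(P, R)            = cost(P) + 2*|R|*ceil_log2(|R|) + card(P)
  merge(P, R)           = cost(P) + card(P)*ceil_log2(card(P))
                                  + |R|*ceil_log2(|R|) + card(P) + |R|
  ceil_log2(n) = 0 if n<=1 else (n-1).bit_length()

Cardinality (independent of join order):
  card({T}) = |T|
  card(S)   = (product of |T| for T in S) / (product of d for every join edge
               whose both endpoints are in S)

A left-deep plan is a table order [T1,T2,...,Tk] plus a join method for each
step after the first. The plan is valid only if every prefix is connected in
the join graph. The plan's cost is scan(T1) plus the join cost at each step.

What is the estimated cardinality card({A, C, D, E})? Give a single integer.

12000

Tables in S: A(100), C(80), D(500), E(150)
Edges inside S: C-E(d=10), E-D(d=50), D-A(d=100)
numerator = 100 * 80 * 500 * 150 = 600000000
denominator = 10 * 50 * 100 = 50000
card(S) = 600000000 / 50000 = 12000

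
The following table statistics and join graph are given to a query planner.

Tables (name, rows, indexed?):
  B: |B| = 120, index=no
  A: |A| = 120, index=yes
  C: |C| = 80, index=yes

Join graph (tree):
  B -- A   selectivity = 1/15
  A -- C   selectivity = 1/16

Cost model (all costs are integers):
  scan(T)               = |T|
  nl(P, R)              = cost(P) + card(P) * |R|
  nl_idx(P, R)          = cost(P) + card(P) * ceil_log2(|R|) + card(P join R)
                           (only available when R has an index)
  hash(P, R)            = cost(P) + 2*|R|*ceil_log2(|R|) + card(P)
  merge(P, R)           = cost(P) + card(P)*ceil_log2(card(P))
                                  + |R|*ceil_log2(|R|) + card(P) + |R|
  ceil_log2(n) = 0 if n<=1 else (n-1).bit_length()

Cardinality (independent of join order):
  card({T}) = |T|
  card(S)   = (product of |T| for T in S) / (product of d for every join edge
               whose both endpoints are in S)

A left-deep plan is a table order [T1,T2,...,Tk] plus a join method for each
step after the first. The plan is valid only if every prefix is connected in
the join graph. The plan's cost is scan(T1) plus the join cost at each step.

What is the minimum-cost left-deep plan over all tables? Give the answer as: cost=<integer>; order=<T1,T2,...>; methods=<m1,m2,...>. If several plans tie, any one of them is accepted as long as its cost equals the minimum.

cost=3520; order=C,A,B; methods=nl_idx,hash

Selinger DP (subsets sized 1..n):
  {B}: scan cost=120, card=120
  {A}: scan cost=120, card=120
  {C}: scan cost=80, card=80
  {AB}: card=960; try (B,hash)→1920, (A,hash)→1920, (A,nl_idx)→1920, (B,merge)→2040, (A,merge)→2040, (B,nl)→14520 …(+1); best=1920 via (B,hash)
  {AC}: card=600; try (A,nl_idx)→1240, (C,hash)→1360, (C,nl_idx)→1560, (A,merge)→1680, (C,merge)→1720, (A,hash)→1840 …(+2); best=1240 via (A,nl_idx)
  {ABC}: card=4800; try (B,hash)→3520, (C,hash)→4000, (B,merge)→8800, (C,merge)→13120, (C,nl_idx)→13440, (B,nl)→73240 …(+1); best=3520 via (B,hash)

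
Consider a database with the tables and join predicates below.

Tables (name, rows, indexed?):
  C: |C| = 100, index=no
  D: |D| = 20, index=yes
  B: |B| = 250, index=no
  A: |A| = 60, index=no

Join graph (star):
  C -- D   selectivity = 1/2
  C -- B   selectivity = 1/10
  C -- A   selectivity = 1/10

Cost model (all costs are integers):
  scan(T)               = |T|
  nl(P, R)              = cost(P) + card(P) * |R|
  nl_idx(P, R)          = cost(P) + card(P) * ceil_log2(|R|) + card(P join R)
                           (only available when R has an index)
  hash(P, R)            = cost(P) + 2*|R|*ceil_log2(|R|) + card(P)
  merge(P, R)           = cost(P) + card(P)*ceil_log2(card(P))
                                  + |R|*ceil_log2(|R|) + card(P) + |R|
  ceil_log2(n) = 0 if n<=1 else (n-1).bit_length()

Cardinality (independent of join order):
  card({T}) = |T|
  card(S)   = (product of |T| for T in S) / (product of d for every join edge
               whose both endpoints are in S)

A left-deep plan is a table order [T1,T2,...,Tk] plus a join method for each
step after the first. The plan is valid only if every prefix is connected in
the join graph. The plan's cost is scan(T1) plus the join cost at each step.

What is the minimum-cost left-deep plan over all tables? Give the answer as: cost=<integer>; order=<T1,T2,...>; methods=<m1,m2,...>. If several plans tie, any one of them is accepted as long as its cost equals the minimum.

cost=11720; order=C,A,D,B; methods=hash,hash,hash

Selinger DP (subsets sized 1..n):
  {C}: scan cost=100, card=100
  {D}: scan cost=20, card=20
  {B}: scan cost=250, card=250
  {A}: scan cost=60, card=60
  {CD}: card=1000; try (D,hash)→400, (C,merge)→940, (D,merge)→1020, (C,hash)→1440, (D,nl_idx)→1600, (C,nl)→2020 …(+1); best=400 via (D,hash)
  {BC}: card=2500; try (C,hash)→1900, (B,merge)→3150, (C,merge)→3300, (B,hash)→4200, (B,nl)→25100, (C,nl)→25250; best=1900 via (C,hash)
  {AC}: card=600; try (A,hash)→920, (C,merge)→1280, (A,merge)→1320, (C,hash)→1520, (C,nl)→6060, (A,nl)→6100; best=920 via (A,hash)
  {BCD}: card=25000; try (D,hash)→4600, (B,hash)→5400, (B,merge)→13650, (D,merge)→34520, (D,nl_idx)→39400, (D,nl)→51900 …(+1); best=4600 via (D,hash)
  {ACD}: card=6000; try (D,hash)→1720, (A,hash)→2120, (D,merge)→7640, (D,nl_idx)→9920, (A,merge)→11820, (D,nl)→12920 …(+1); best=1720 via (D,hash)
  {ABC}: card=15000; try (A,hash)→5120, (B,hash)→5520, (B,merge)→9770, (A,merge)→34820, (B,nl)→150920, (A,nl)→151900; best=5120 via (A,hash)
  {ABCD}: card=150000; try (B,hash)→11720, (D,hash)→20320, (A,hash)→30320, (B,merge)→87970, (D,nl_idx)→230120, (D,merge)→230240 …(+4); best=11720 via (B,hash)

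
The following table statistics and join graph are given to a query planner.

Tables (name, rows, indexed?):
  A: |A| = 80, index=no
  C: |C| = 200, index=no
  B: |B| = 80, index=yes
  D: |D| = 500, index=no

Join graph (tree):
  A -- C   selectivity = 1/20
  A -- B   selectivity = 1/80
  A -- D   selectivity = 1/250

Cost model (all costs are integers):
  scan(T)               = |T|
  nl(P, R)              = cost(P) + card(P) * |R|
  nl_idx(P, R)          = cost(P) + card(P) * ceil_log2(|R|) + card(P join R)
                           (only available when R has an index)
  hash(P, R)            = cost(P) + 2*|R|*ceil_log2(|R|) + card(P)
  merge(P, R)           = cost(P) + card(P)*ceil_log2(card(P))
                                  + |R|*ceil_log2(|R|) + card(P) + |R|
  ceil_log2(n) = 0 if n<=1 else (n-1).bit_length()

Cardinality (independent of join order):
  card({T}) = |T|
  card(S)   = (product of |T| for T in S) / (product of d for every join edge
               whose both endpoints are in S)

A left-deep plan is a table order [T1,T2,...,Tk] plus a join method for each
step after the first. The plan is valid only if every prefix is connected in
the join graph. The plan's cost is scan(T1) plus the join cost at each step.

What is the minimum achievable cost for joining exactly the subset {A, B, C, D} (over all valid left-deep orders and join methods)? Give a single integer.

6640

Selinger DP over subsets of {A,B,C,D}:
  {A}: scan cost=80, card=80
  {C}: scan cost=200, card=200
  {B}: scan cost=80, card=80
  {D}: scan cost=500, card=500
  {AC}: card=800; try (A,hash)→1520, (C,merge)→2520, (A,merge)→2640, (C,hash)→3360, (C,nl)→16080, (A,nl)→16200; best=1520 via (A,hash)
  {AB}: card=80; try (B,nl_idx)→720, (B,hash)→1280, (A,hash)→1280, (B,merge)→1360, (A,merge)→1360, (B,nl)→6480 …(+1); best=720 via (B,nl_idx)
  {AD}: card=160; try (A,hash)→2120, (D,merge)→5720, (A,merge)→6140, (D,hash)→9160, (D,nl)→40080, (A,nl)→40500; best=2120 via (A,hash)
  {ABC}: card=800; try (C,merge)→3160, (B,hash)→3440, (C,hash)→4000, (B,nl_idx)→7920, (B,merge)→10960, (C,nl)→16720 …(+1); best=3160 via (C,merge)
  {ACD}: card=1600; try (C,merge)→5360, (C,hash)→5480, (D,hash)→11320, (D,merge)→15320, (C,nl)→34120, (D,nl)→401520; best=5360 via (C,merge)
  {ABD}: card=160; try (B,hash)→3400, (B,nl_idx)→3400, (B,merge)→4200, (D,merge)→6360, (D,hash)→9800, (B,nl)→14920 …(+1); best=3400 via (B,hash)
  {ABCD}: card=1600; try (C,merge)→6640, (C,hash)→6760, (B,hash)→8080, (D,hash)→12960, (D,merge)→16960, (B,nl_idx)→18160 …(+4); best=6640 via (C,merge)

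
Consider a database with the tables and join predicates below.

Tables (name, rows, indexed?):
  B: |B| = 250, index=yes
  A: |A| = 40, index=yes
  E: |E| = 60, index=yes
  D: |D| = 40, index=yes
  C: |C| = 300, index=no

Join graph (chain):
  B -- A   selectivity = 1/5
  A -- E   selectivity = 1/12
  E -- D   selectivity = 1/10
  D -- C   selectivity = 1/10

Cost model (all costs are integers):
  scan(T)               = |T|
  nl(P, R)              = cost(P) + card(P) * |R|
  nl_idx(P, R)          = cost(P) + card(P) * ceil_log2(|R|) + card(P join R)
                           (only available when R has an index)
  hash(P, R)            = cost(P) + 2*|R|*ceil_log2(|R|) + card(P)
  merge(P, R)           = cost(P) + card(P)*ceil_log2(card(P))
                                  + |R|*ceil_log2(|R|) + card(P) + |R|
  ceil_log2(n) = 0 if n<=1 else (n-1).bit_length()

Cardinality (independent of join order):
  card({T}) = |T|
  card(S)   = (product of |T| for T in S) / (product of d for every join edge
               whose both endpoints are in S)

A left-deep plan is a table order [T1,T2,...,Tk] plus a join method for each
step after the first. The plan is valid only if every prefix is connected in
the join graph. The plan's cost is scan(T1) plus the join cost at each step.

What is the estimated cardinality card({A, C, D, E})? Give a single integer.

Tables in S: A(40), C(300), D(40), E(60)
Edges inside S: A-E(d=12), E-D(d=10), D-C(d=10)
numerator = 40 * 300 * 40 * 60 = 28800000
denominator = 12 * 10 * 10 = 1200
card(S) = 28800000 / 1200 = 24000

24000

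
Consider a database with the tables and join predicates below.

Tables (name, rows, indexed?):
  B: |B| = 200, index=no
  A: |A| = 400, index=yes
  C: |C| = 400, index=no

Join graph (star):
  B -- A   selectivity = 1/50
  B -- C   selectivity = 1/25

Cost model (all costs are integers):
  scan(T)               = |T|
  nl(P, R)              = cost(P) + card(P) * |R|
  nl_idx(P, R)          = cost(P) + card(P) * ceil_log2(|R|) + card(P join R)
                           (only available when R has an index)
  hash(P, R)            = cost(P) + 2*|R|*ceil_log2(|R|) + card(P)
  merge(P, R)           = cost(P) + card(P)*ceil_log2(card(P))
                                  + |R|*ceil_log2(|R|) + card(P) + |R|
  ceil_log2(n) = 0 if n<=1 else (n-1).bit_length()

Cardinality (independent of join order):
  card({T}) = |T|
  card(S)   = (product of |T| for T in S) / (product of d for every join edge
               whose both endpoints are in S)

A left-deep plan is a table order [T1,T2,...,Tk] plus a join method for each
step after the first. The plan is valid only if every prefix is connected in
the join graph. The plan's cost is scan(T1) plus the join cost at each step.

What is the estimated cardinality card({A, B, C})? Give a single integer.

25600

Tables in S: A(400), B(200), C(400)
Edges inside S: B-A(d=50), B-C(d=25)
numerator = 400 * 200 * 400 = 32000000
denominator = 50 * 25 = 1250
card(S) = 32000000 / 1250 = 25600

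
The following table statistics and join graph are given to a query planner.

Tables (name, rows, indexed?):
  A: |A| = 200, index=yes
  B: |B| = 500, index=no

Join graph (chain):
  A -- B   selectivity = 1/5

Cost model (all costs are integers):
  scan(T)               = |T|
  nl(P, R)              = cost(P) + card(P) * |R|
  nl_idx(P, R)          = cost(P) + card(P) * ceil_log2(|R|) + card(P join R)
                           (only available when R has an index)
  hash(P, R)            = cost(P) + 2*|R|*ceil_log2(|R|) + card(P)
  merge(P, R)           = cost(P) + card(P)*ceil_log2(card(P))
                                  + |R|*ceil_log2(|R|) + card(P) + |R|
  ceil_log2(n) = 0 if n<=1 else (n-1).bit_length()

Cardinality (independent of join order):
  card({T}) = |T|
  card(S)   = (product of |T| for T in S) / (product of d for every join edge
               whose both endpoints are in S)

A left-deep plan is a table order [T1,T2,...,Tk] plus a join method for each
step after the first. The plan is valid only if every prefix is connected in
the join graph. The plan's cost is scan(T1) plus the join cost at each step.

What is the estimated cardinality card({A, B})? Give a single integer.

20000

Tables in S: A(200), B(500)
Edges inside S: A-B(d=5)
numerator = 200 * 500 = 100000
denominator = 5 = 5
card(S) = 100000 / 5 = 20000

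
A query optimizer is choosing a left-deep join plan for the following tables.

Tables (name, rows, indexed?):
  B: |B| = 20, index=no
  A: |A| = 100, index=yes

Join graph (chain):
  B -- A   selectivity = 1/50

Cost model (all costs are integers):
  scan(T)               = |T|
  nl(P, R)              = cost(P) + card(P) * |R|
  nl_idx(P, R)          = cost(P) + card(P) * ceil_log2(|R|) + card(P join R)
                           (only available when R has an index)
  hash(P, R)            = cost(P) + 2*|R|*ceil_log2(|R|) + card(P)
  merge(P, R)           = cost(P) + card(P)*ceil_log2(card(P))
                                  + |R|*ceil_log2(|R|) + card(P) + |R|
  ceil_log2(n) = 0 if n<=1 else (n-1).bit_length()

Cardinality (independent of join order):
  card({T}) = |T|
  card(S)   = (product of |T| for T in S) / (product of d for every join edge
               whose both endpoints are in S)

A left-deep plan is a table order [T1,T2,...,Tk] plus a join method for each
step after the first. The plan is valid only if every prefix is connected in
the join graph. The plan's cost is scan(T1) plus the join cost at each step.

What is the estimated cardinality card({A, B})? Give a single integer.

Tables in S: A(100), B(20)
Edges inside S: B-A(d=50)
numerator = 100 * 20 = 2000
denominator = 50 = 50
card(S) = 2000 / 50 = 40

40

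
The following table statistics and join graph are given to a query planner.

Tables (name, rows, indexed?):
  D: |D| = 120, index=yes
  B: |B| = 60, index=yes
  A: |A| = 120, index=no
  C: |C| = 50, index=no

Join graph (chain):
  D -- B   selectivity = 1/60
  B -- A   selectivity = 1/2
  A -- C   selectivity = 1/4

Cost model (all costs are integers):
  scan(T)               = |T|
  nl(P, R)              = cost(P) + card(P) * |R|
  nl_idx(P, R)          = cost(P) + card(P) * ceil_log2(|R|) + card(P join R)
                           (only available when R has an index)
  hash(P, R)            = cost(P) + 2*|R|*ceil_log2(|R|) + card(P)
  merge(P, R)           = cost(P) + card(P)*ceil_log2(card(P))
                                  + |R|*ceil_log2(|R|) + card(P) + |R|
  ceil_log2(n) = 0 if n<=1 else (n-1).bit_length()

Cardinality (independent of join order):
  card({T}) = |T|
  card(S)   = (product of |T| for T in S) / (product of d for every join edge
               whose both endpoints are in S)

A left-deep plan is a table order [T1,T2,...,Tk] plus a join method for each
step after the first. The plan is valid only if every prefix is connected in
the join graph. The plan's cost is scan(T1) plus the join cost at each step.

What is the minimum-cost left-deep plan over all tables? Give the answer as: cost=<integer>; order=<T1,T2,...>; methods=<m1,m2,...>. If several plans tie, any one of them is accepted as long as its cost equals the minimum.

Selinger DP (subsets sized 1..n):
  {D}: scan cost=120, card=120
  {B}: scan cost=60, card=60
  {A}: scan cost=120, card=120
  {C}: scan cost=50, card=50
  {BD}: card=120; try (D,nl_idx)→600, (B,hash)→960, (B,nl_idx)→960, (D,merge)→1440, (B,merge)→1500, (D,hash)→1800 …(+2); best=600 via (D,nl_idx)
  {AB}: card=3600; try (B,hash)→960, (A,merge)→1440, (B,merge)→1500, (A,hash)→1800, (B,nl_idx)→4440, (A,nl)→7260 …(+1); best=960 via (B,hash)
  {AC}: card=1500; try (C,hash)→840, (A,merge)→1360, (C,merge)→1430, (A,hash)→1780, (A,nl)→6050, (C,nl)→6120; best=840 via (C,hash)
  {ABD}: card=7200; try (A,hash)→2400, (A,merge)→2520, (D,hash)→6240, (A,nl)→15000, (D,nl_idx)→33360, (D,merge)→48720 …(+1); best=2400 via (A,hash)
  {ABC}: card=45000; try (B,hash)→3060, (C,hash)→5160, (B,merge)→19260, (C,merge)→48110, (B,nl_idx)→54840, (B,nl)→90840 …(+1); best=3060 via (B,hash)
  {ABCD}: card=90000; try (C,hash)→10200, (D,hash)→49740, (C,merge)→103550, (C,nl)→362400, (D,nl_idx)→408060, (D,merge)→769020 …(+1); best=10200 via (C,hash)

cost=10200; order=B,D,A,C; methods=nl_idx,hash,hash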